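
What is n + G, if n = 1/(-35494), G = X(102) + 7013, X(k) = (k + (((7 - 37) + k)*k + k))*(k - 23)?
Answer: 21413707669/35494 ≈ 6.0331e+5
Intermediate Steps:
X(k) = (-23 + k)*(2*k + k*(-30 + k)) (X(k) = (k + ((-30 + k)*k + k))*(-23 + k) = (k + (k*(-30 + k) + k))*(-23 + k) = (k + (k + k*(-30 + k)))*(-23 + k) = (2*k + k*(-30 + k))*(-23 + k) = (-23 + k)*(2*k + k*(-30 + k)))
G = 603305 (G = 102*(644 + 102² - 51*102) + 7013 = 102*(644 + 10404 - 5202) + 7013 = 102*5846 + 7013 = 596292 + 7013 = 603305)
n = -1/35494 ≈ -2.8174e-5
n + G = -1/35494 + 603305 = 21413707669/35494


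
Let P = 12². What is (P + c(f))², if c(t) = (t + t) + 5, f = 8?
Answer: 27225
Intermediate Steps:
c(t) = 5 + 2*t (c(t) = 2*t + 5 = 5 + 2*t)
P = 144
(P + c(f))² = (144 + (5 + 2*8))² = (144 + (5 + 16))² = (144 + 21)² = 165² = 27225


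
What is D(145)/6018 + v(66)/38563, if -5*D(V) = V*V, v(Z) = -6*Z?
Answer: -164540543/232072134 ≈ -0.70901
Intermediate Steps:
D(V) = -V**2/5 (D(V) = -V*V/5 = -V**2/5)
D(145)/6018 + v(66)/38563 = -1/5*145**2/6018 - 6*66/38563 = -1/5*21025*(1/6018) - 396*1/38563 = -4205*1/6018 - 396/38563 = -4205/6018 - 396/38563 = -164540543/232072134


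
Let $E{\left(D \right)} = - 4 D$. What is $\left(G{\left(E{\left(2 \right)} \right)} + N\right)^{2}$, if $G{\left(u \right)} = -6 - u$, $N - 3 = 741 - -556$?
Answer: $1695204$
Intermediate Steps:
$N = 1300$ ($N = 3 + \left(741 - -556\right) = 3 + \left(741 + 556\right) = 3 + 1297 = 1300$)
$\left(G{\left(E{\left(2 \right)} \right)} + N\right)^{2} = \left(\left(-6 - \left(-4\right) 2\right) + 1300\right)^{2} = \left(\left(-6 - -8\right) + 1300\right)^{2} = \left(\left(-6 + 8\right) + 1300\right)^{2} = \left(2 + 1300\right)^{2} = 1302^{2} = 1695204$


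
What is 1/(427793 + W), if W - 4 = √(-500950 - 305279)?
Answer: 47533/20334564382 - I*√89581/61003693146 ≈ 2.3375e-6 - 4.9063e-9*I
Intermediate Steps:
W = 4 + 3*I*√89581 (W = 4 + √(-500950 - 305279) = 4 + √(-806229) = 4 + 3*I*√89581 ≈ 4.0 + 897.9*I)
1/(427793 + W) = 1/(427793 + (4 + 3*I*√89581)) = 1/(427797 + 3*I*√89581)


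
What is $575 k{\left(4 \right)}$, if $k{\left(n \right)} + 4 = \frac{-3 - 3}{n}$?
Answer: $- \frac{6325}{2} \approx -3162.5$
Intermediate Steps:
$k{\left(n \right)} = -4 - \frac{6}{n}$ ($k{\left(n \right)} = -4 + \frac{-3 - 3}{n} = -4 - \frac{6}{n}$)
$575 k{\left(4 \right)} = 575 \left(-4 - \frac{6}{4}\right) = 575 \left(-4 - \frac{3}{2}\right) = 575 \left(- \frac{11}{2}\right) = - \frac{6325}{2}$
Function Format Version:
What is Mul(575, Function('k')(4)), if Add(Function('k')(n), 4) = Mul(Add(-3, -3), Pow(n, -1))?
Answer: Rational(-6325, 2) ≈ -3162.5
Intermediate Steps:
Function('k')(n) = Add(-4, Mul(-6, Pow(n, -1))) (Function('k')(n) = Add(-4, Mul(Add(-3, -3), Pow(n, -1))) = Add(-4, Mul(-6, Pow(n, -1))))
Mul(575, Function('k')(4)) = Mul(575, Add(-4, Mul(-6, Pow(4, -1)))) = Mul(575, Add(-4, Mul(-6, Rational(1, 4)))) = Mul(575, Add(-4, Rational(-3, 2))) = Mul(575, Rational(-11, 2)) = Rational(-6325, 2)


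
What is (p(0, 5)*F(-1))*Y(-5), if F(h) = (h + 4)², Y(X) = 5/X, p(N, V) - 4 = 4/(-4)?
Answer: -27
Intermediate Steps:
p(N, V) = 3 (p(N, V) = 4 + 4/(-4) = 4 + 4*(-¼) = 4 - 1 = 3)
F(h) = (4 + h)²
(p(0, 5)*F(-1))*Y(-5) = (3*(4 - 1)²)*(5/(-5)) = (3*3²)*(5*(-⅕)) = (3*9)*(-1) = 27*(-1) = -27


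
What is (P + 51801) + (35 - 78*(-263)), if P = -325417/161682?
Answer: 11697367283/161682 ≈ 72348.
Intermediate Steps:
P = -325417/161682 (P = -325417*1/161682 = -325417/161682 ≈ -2.0127)
(P + 51801) + (35 - 78*(-263)) = (-325417/161682 + 51801) + (35 - 78*(-263)) = 8374963865/161682 + (35 + 20514) = 8374963865/161682 + 20549 = 11697367283/161682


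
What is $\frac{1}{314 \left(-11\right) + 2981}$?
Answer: $- \frac{1}{473} \approx -0.0021142$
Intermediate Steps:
$\frac{1}{314 \left(-11\right) + 2981} = \frac{1}{-3454 + 2981} = \frac{1}{-473} = - \frac{1}{473}$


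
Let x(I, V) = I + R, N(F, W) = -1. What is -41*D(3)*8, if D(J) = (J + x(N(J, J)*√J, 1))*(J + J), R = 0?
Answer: -5904 + 1968*√3 ≈ -2495.3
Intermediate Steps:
x(I, V) = I (x(I, V) = I + 0 = I)
D(J) = 2*J*(J - √J) (D(J) = (J - √J)*(J + J) = (J - √J)*(2*J) = 2*J*(J - √J))
-41*D(3)*8 = -82*3*(3 - √3)*8 = -41*(18 - 6*√3)*8 = (-738 + 246*√3)*8 = -5904 + 1968*√3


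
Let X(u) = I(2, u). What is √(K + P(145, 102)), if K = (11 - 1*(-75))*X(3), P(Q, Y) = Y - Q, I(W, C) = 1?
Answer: √43 ≈ 6.5574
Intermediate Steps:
X(u) = 1
K = 86 (K = (11 - 1*(-75))*1 = (11 + 75)*1 = 86*1 = 86)
√(K + P(145, 102)) = √(86 + (102 - 1*145)) = √(86 + (102 - 145)) = √(86 - 43) = √43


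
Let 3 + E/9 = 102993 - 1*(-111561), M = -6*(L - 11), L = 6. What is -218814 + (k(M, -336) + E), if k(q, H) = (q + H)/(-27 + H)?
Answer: 207169647/121 ≈ 1.7121e+6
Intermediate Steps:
M = 30 (M = -6*(6 - 11) = -6*(-5) = 30)
k(q, H) = (H + q)/(-27 + H)
E = 1930959 (E = -27 + 9*(102993 - 1*(-111561)) = -27 + 9*(102993 + 111561) = -27 + 9*214554 = -27 + 1930986 = 1930959)
-218814 + (k(M, -336) + E) = -218814 + ((-336 + 30)/(-27 - 336) + 1930959) = -218814 + (-306/(-363) + 1930959) = -218814 + (-1/363*(-306) + 1930959) = -218814 + (102/121 + 1930959) = -218814 + 233646141/121 = 207169647/121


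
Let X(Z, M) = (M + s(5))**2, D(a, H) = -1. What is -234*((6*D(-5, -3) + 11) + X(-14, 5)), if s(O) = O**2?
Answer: -211770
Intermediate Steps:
X(Z, M) = (25 + M)**2 (X(Z, M) = (M + 5**2)**2 = (M + 25)**2 = (25 + M)**2)
-234*((6*D(-5, -3) + 11) + X(-14, 5)) = -234*((6*(-1) + 11) + (25 + 5)**2) = -234*((-6 + 11) + 30**2) = -234*(5 + 900) = -234*905 = -211770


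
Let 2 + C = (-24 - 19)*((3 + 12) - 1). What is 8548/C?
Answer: -2137/151 ≈ -14.152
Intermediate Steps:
C = -604 (C = -2 + (-24 - 19)*((3 + 12) - 1) = -2 - 43*(15 - 1) = -2 - 43*14 = -2 - 602 = -604)
8548/C = 8548/(-604) = 8548*(-1/604) = -2137/151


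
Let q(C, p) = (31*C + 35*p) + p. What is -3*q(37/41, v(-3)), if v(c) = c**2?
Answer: -43293/41 ≈ -1055.9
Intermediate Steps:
q(C, p) = 31*C + 36*p
-3*q(37/41, v(-3)) = -3*(31*(37/41) + 36*(-3)**2) = -3*(31*(37*(1/41)) + 36*9) = -3*(31*(37/41) + 324) = -3*(1147/41 + 324) = -3*14431/41 = -43293/41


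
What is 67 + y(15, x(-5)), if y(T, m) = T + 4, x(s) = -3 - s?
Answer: 86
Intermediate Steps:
y(T, m) = 4 + T
67 + y(15, x(-5)) = 67 + (4 + 15) = 67 + 19 = 86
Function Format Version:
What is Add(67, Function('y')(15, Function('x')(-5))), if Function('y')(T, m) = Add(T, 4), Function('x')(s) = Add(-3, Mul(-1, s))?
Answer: 86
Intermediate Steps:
Function('y')(T, m) = Add(4, T)
Add(67, Function('y')(15, Function('x')(-5))) = Add(67, Add(4, 15)) = Add(67, 19) = 86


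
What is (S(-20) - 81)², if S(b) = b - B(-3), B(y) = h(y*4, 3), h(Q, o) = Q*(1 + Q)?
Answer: 54289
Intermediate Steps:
B(y) = 4*y*(1 + 4*y) (B(y) = (y*4)*(1 + y*4) = (4*y)*(1 + 4*y) = 4*y*(1 + 4*y))
S(b) = -132 + b (S(b) = b - 4*(-3)*(1 + 4*(-3)) = b - 4*(-3)*(1 - 12) = b - 4*(-3)*(-11) = b - 1*132 = b - 132 = -132 + b)
(S(-20) - 81)² = ((-132 - 20) - 81)² = (-152 - 81)² = (-233)² = 54289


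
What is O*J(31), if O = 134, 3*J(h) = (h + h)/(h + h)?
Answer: 134/3 ≈ 44.667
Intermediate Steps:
J(h) = ⅓ (J(h) = ((h + h)/(h + h))/3 = ((2*h)/((2*h)))/3 = ((2*h)*(1/(2*h)))/3 = (⅓)*1 = ⅓)
O*J(31) = 134*(⅓) = 134/3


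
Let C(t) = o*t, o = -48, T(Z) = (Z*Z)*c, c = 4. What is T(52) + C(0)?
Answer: 10816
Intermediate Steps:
T(Z) = 4*Z² (T(Z) = (Z*Z)*4 = Z²*4 = 4*Z²)
C(t) = -48*t
T(52) + C(0) = 4*52² - 48*0 = 4*2704 + 0 = 10816 + 0 = 10816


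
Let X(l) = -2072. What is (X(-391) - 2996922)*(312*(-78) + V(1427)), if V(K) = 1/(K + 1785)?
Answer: 117211528382807/1606 ≈ 7.2984e+10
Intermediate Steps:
V(K) = 1/(1785 + K)
(X(-391) - 2996922)*(312*(-78) + V(1427)) = (-2072 - 2996922)*(312*(-78) + 1/(1785 + 1427)) = -2998994*(-24336 + 1/3212) = -2998994*(-78167231/3212) = 117211528382807/1606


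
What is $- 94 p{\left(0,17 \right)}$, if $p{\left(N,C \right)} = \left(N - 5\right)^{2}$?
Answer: $-2350$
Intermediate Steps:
$p{\left(N,C \right)} = \left(-5 + N\right)^{2}$
$- 94 p{\left(0,17 \right)} = - 94 \left(-5 + 0\right)^{2} = - 94 \left(-5\right)^{2} = \left(-94\right) 25 = -2350$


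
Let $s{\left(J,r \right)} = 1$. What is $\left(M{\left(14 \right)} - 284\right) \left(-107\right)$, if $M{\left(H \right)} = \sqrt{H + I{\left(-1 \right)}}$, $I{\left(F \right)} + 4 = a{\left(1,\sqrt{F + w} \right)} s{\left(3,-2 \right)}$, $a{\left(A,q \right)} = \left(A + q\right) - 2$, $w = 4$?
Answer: $30388 - 107 \sqrt{9 + \sqrt{3}} \approx 30037.0$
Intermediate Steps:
$a{\left(A,q \right)} = -2 + A + q$
$I{\left(F \right)} = -5 + \sqrt{4 + F}$ ($I{\left(F \right)} = -4 + \left(-2 + 1 + \sqrt{F + 4}\right) 1 = -4 + \left(-2 + 1 + \sqrt{4 + F}\right) 1 = -4 + \left(-1 + \sqrt{4 + F}\right) 1 = -4 + \left(-1 + \sqrt{4 + F}\right) = -5 + \sqrt{4 + F}$)
$M{\left(H \right)} = \sqrt{-5 + H + \sqrt{3}}$ ($M{\left(H \right)} = \sqrt{H - \left(5 - \sqrt{4 - 1}\right)} = \sqrt{H - \left(5 - \sqrt{3}\right)} = \sqrt{-5 + H + \sqrt{3}}$)
$\left(M{\left(14 \right)} - 284\right) \left(-107\right) = \left(\sqrt{-5 + 14 + \sqrt{3}} - 284\right) \left(-107\right) = \left(\sqrt{9 + \sqrt{3}} - 284\right) \left(-107\right) = \left(-284 + \sqrt{9 + \sqrt{3}}\right) \left(-107\right) = 30388 - 107 \sqrt{9 + \sqrt{3}}$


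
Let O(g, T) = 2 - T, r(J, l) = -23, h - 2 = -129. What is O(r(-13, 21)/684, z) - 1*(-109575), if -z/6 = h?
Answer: 108815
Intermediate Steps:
h = -127 (h = 2 - 129 = -127)
z = 762 (z = -6*(-127) = 762)
O(r(-13, 21)/684, z) - 1*(-109575) = (2 - 1*762) - 1*(-109575) = (2 - 762) + 109575 = -760 + 109575 = 108815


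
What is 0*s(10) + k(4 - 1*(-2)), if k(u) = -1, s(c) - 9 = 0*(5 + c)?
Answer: -1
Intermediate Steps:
s(c) = 9 (s(c) = 9 + 0*(5 + c) = 9 + 0 = 9)
0*s(10) + k(4 - 1*(-2)) = 0*9 - 1 = 0 - 1 = -1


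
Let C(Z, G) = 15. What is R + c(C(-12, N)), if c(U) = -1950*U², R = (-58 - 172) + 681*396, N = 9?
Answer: -169304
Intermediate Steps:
R = 269446 (R = -230 + 269676 = 269446)
R + c(C(-12, N)) = 269446 - 1950*15² = 269446 - 1950*225 = 269446 - 438750 = -169304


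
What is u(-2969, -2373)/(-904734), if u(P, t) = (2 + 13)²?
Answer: -25/100526 ≈ -0.00024869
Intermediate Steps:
u(P, t) = 225 (u(P, t) = 15² = 225)
u(-2969, -2373)/(-904734) = 225/(-904734) = 225*(-1/904734) = -25/100526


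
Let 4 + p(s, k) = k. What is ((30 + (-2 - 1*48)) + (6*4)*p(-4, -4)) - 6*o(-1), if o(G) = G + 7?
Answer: -248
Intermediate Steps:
p(s, k) = -4 + k
o(G) = 7 + G
((30 + (-2 - 1*48)) + (6*4)*p(-4, -4)) - 6*o(-1) = ((30 + (-2 - 1*48)) + (6*4)*(-4 - 4)) - 6*(7 - 1) = ((30 + (-2 - 48)) + 24*(-8)) - 6*6 = ((30 - 50) - 192) - 36 = (-20 - 192) - 36 = -212 - 36 = -248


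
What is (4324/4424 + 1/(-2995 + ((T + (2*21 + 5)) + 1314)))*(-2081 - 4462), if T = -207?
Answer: -1859160735/290878 ≈ -6391.5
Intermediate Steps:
(4324/4424 + 1/(-2995 + ((T + (2*21 + 5)) + 1314)))*(-2081 - 4462) = (4324/4424 + 1/(-2995 + ((-207 + (2*21 + 5)) + 1314)))*(-2081 - 4462) = (4324*(1/4424) + 1/(-2995 + ((-207 + (42 + 5)) + 1314)))*(-6543) = (1081/1106 + 1/(-2995 + ((-207 + 47) + 1314)))*(-6543) = (1081/1106 + 1/(-2995 + (-160 + 1314)))*(-6543) = (1081/1106 + 1/(-2995 + 1154))*(-6543) = (1081/1106 + 1/(-1841))*(-6543) = (1081/1106 - 1/1841)*(-6543) = (284145/290878)*(-6543) = -1859160735/290878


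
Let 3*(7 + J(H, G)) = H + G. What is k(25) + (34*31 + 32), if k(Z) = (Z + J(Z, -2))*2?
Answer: 3412/3 ≈ 1137.3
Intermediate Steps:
J(H, G) = -7 + G/3 + H/3 (J(H, G) = -7 + (H + G)/3 = -7 + (G + H)/3 = -7 + (G/3 + H/3) = -7 + G/3 + H/3)
k(Z) = -46/3 + 8*Z/3 (k(Z) = (Z + (-7 + (⅓)*(-2) + Z/3))*2 = (Z + (-7 - ⅔ + Z/3))*2 = (Z + (-23/3 + Z/3))*2 = (-23/3 + 4*Z/3)*2 = -46/3 + 8*Z/3)
k(25) + (34*31 + 32) = (-46/3 + (8/3)*25) + (34*31 + 32) = (-46/3 + 200/3) + (1054 + 32) = 154/3 + 1086 = 3412/3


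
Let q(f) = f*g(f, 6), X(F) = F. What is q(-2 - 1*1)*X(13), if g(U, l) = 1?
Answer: -39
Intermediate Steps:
q(f) = f (q(f) = f*1 = f)
q(-2 - 1*1)*X(13) = (-2 - 1*1)*13 = (-2 - 1)*13 = -3*13 = -39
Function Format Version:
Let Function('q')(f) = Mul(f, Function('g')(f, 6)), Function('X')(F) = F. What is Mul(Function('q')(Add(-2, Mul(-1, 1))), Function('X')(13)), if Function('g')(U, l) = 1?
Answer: -39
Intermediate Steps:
Function('q')(f) = f (Function('q')(f) = Mul(f, 1) = f)
Mul(Function('q')(Add(-2, Mul(-1, 1))), Function('X')(13)) = Mul(Add(-2, Mul(-1, 1)), 13) = Mul(Add(-2, -1), 13) = Mul(-3, 13) = -39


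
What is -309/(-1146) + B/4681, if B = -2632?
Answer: -523281/1788142 ≈ -0.29264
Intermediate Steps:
-309/(-1146) + B/4681 = -309/(-1146) - 2632/4681 = -309*(-1/1146) - 2632*1/4681 = 103/382 - 2632/4681 = -523281/1788142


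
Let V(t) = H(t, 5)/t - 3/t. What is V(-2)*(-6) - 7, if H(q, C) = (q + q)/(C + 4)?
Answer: -52/3 ≈ -17.333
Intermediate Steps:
H(q, C) = 2*q/(4 + C) (H(q, C) = (2*q)/(4 + C) = 2*q/(4 + C))
V(t) = 2/9 - 3/t (V(t) = (2*t/(4 + 5))/t - 3/t = (2*t/9)/t - 3/t = 2/9 - 3/t)
V(-2)*(-6) - 7 = (2/9 - 3/(-2))*(-6) - 7 = (2/9 - 3*(-1/2))*(-6) - 7 = (2/9 + 3/2)*(-6) - 7 = (31/18)*(-6) - 7 = -31/3 - 7 = -52/3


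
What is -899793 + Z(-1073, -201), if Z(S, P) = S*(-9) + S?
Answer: -891209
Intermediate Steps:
Z(S, P) = -8*S (Z(S, P) = -9*S + S = -8*S)
-899793 + Z(-1073, -201) = -899793 - 8*(-1073) = -899793 + 8584 = -891209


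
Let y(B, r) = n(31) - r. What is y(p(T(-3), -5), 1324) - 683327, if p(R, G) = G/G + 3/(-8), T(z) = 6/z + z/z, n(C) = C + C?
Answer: -684589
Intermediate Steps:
n(C) = 2*C
T(z) = 1 + 6/z (T(z) = 6/z + 1 = 1 + 6/z)
p(R, G) = 5/8 (p(R, G) = 1 + 3*(-⅛) = 1 - 3/8 = 5/8)
y(B, r) = 62 - r (y(B, r) = 2*31 - r = 62 - r)
y(p(T(-3), -5), 1324) - 683327 = (62 - 1*1324) - 683327 = (62 - 1324) - 683327 = -1262 - 683327 = -684589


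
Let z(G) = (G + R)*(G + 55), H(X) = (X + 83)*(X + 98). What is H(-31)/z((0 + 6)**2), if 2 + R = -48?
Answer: -134/49 ≈ -2.7347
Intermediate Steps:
H(X) = (83 + X)*(98 + X)
R = -50 (R = -2 - 48 = -50)
z(G) = (-50 + G)*(55 + G) (z(G) = (G - 50)*(G + 55) = (-50 + G)*(55 + G))
H(-31)/z((0 + 6)**2) = (8134 + (-31)**2 + 181*(-31))/(-2750 + ((0 + 6)**2)**2 + 5*(0 + 6)**2) = (8134 + 961 - 5611)/(-2750 + (6**2)**2 + 5*6**2) = 3484/(-2750 + 36**2 + 5*36) = 3484/(-2750 + 1296 + 180) = 3484/(-1274) = 3484*(-1/1274) = -134/49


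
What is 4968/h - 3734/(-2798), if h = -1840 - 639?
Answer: -2321939/3468121 ≈ -0.66951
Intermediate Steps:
h = -2479
4968/h - 3734/(-2798) = 4968/(-2479) - 3734/(-2798) = 4968*(-1/2479) - 3734*(-1/2798) = -4968/2479 + 1867/1399 = -2321939/3468121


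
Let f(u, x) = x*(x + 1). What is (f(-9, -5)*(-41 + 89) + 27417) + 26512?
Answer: 54889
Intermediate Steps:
f(u, x) = x*(1 + x)
(f(-9, -5)*(-41 + 89) + 27417) + 26512 = ((-5*(1 - 5))*(-41 + 89) + 27417) + 26512 = (-5*(-4)*48 + 27417) + 26512 = (20*48 + 27417) + 26512 = (960 + 27417) + 26512 = 28377 + 26512 = 54889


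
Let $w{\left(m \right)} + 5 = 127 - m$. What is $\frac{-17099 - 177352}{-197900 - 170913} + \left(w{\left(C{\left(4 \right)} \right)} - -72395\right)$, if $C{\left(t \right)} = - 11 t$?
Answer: $\frac{26761634544}{368813} \approx 72562.0$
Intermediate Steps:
$w{\left(m \right)} = 122 - m$ ($w{\left(m \right)} = -5 - \left(-127 + m\right) = 122 - m$)
$\frac{-17099 - 177352}{-197900 - 170913} + \left(w{\left(C{\left(4 \right)} \right)} - -72395\right) = \frac{-17099 - 177352}{-197900 - 170913} + \left(\left(122 - \left(-11\right) 4\right) - -72395\right) = - \frac{194451}{-368813} + \left(\left(122 - -44\right) + 72395\right) = \left(-194451\right) \left(- \frac{1}{368813}\right) + \left(\left(122 + 44\right) + 72395\right) = \frac{194451}{368813} + \left(166 + 72395\right) = \frac{194451}{368813} + 72561 = \frac{26761634544}{368813}$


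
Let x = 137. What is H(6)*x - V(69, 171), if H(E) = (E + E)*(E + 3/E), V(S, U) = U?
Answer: 10515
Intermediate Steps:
H(E) = 2*E*(E + 3/E) (H(E) = (2*E)*(E + 3/E) = 2*E*(E + 3/E))
H(6)*x - V(69, 171) = (6 + 2*6**2)*137 - 1*171 = (6 + 2*36)*137 - 171 = (6 + 72)*137 - 171 = 78*137 - 171 = 10686 - 171 = 10515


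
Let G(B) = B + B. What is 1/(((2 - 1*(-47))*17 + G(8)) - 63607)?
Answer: -1/62758 ≈ -1.5934e-5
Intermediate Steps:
G(B) = 2*B
1/(((2 - 1*(-47))*17 + G(8)) - 63607) = 1/(((2 - 1*(-47))*17 + 2*8) - 63607) = 1/(((2 + 47)*17 + 16) - 63607) = 1/((49*17 + 16) - 63607) = 1/((833 + 16) - 63607) = 1/(849 - 63607) = 1/(-62758) = -1/62758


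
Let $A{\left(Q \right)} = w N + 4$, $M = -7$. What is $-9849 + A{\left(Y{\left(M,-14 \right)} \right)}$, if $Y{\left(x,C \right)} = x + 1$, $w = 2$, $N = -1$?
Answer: $-9847$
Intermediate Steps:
$Y{\left(x,C \right)} = 1 + x$
$A{\left(Q \right)} = 2$ ($A{\left(Q \right)} = 2 \left(-1\right) + 4 = -2 + 4 = 2$)
$-9849 + A{\left(Y{\left(M,-14 \right)} \right)} = -9849 + 2 = -9847$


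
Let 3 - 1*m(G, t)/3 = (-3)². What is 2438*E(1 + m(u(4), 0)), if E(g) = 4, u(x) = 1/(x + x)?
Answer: 9752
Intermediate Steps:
u(x) = 1/(2*x)
m(G, t) = -18 (m(G, t) = 9 - 3*(-3)² = 9 - 3*9 = 9 - 27 = -18)
2438*E(1 + m(u(4), 0)) = 2438*4 = 9752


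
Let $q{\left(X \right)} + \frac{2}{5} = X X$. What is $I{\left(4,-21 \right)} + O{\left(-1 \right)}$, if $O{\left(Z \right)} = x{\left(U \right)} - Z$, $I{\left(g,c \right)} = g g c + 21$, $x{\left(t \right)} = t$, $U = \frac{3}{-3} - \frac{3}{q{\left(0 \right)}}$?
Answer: $- \frac{615}{2} \approx -307.5$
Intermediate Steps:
$q{\left(X \right)} = - \frac{2}{5} + X^{2}$ ($q{\left(X \right)} = - \frac{2}{5} + X X = - \frac{2}{5} + X^{2}$)
$U = \frac{13}{2}$ ($U = \frac{3}{-3} - \frac{3}{- \frac{2}{5} + 0^{2}} = 3 \left(- \frac{1}{3}\right) - \frac{3}{- \frac{2}{5} + 0} = -1 - \frac{3}{- \frac{2}{5}} = -1 - - \frac{15}{2} = -1 + \frac{15}{2} = \frac{13}{2} \approx 6.5$)
$I{\left(g,c \right)} = 21 + c g^{2}$ ($I{\left(g,c \right)} = g^{2} c + 21 = c g^{2} + 21 = 21 + c g^{2}$)
$O{\left(Z \right)} = \frac{13}{2} - Z$
$I{\left(4,-21 \right)} + O{\left(-1 \right)} = \left(21 - 21 \cdot 4^{2}\right) + \left(\frac{13}{2} - -1\right) = \left(21 - 336\right) + \left(\frac{13}{2} + 1\right) = \left(21 - 336\right) + \frac{15}{2} = -315 + \frac{15}{2} = - \frac{615}{2}$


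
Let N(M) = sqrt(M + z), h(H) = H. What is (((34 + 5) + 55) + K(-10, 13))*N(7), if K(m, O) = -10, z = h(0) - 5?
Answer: 84*sqrt(2) ≈ 118.79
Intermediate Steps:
z = -5 (z = 0 - 5 = -5)
N(M) = sqrt(-5 + M) (N(M) = sqrt(M - 5) = sqrt(-5 + M))
(((34 + 5) + 55) + K(-10, 13))*N(7) = (((34 + 5) + 55) - 10)*sqrt(-5 + 7) = ((39 + 55) - 10)*sqrt(2) = (94 - 10)*sqrt(2) = 84*sqrt(2)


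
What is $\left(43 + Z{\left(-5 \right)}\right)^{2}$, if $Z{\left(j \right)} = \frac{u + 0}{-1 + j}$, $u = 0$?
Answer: $1849$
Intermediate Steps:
$Z{\left(j \right)} = 0$ ($Z{\left(j \right)} = \frac{0 + 0}{-1 + j} = \frac{0}{-1 + j} = 0$)
$\left(43 + Z{\left(-5 \right)}\right)^{2} = \left(43 + 0\right)^{2} = 43^{2} = 1849$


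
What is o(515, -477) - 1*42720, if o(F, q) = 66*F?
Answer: -8730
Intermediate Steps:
o(515, -477) - 1*42720 = 66*515 - 1*42720 = 33990 - 42720 = -8730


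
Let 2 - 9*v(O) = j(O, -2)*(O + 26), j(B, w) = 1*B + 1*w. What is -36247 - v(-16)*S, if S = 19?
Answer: -329681/9 ≈ -36631.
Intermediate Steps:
j(B, w) = B + w
v(O) = 2/9 - (-2 + O)*(26 + O)/9 (v(O) = 2/9 - (O - 2)*(O + 26)/9 = 2/9 - (-2 + O)*(26 + O)/9)
-36247 - v(-16)*S = -36247 - (6 - 8/3*(-16) - 1/9*(-16)**2)*19 = -36247 - (6 + 128/3 - 1/9*256)*19 = -36247 - (6 + 128/3 - 256/9)*19 = -36247 - 182*19/9 = -36247 - 1*3458/9 = -36247 - 3458/9 = -329681/9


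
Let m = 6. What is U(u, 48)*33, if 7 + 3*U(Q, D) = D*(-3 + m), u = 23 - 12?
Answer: 1507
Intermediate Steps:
u = 11
U(Q, D) = -7/3 + D (U(Q, D) = -7/3 + (D*(-3 + 6))/3 = -7/3 + (D*3)/3 = -7/3 + (3*D)/3 = -7/3 + D)
U(u, 48)*33 = (-7/3 + 48)*33 = (137/3)*33 = 1507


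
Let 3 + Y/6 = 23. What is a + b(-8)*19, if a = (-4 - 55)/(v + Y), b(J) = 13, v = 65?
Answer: 45636/185 ≈ 246.68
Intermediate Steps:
Y = 120 (Y = -18 + 6*23 = -18 + 138 = 120)
a = -59/185 (a = (-4 - 55)/(65 + 120) = -59/185 ≈ -0.31892)
a + b(-8)*19 = -59/185 + 13*19 = -59/185 + 247 = 45636/185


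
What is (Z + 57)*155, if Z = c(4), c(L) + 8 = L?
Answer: 8215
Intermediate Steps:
c(L) = -8 + L
Z = -4 (Z = -8 + 4 = -4)
(Z + 57)*155 = (-4 + 57)*155 = 53*155 = 8215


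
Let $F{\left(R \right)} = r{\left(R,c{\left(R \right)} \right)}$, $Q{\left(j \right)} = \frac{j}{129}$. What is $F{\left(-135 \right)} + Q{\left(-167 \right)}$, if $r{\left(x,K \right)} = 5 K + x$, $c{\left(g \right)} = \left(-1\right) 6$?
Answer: $- \frac{21452}{129} \approx -166.29$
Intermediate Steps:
$c{\left(g \right)} = -6$
$Q{\left(j \right)} = \frac{j}{129}$ ($Q{\left(j \right)} = j \frac{1}{129} = \frac{j}{129}$)
$r{\left(x,K \right)} = x + 5 K$
$F{\left(R \right)} = -30 + R$ ($F{\left(R \right)} = R + 5 \left(-6\right) = R - 30 = -30 + R$)
$F{\left(-135 \right)} + Q{\left(-167 \right)} = \left(-30 - 135\right) + \frac{1}{129} \left(-167\right) = -165 - \frac{167}{129} = - \frac{21452}{129}$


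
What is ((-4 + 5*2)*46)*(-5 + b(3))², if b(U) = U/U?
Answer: 4416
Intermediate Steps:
b(U) = 1
((-4 + 5*2)*46)*(-5 + b(3))² = ((-4 + 5*2)*46)*(-5 + 1)² = ((-4 + 10)*46)*(-4)² = (6*46)*16 = 276*16 = 4416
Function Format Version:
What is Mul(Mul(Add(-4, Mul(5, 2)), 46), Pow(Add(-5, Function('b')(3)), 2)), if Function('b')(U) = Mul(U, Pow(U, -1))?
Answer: 4416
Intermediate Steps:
Function('b')(U) = 1
Mul(Mul(Add(-4, Mul(5, 2)), 46), Pow(Add(-5, Function('b')(3)), 2)) = Mul(Mul(Add(-4, Mul(5, 2)), 46), Pow(Add(-5, 1), 2)) = Mul(Mul(Add(-4, 10), 46), Pow(-4, 2)) = Mul(Mul(6, 46), 16) = Mul(276, 16) = 4416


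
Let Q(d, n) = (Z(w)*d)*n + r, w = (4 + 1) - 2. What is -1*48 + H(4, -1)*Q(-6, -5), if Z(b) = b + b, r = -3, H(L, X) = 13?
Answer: 2253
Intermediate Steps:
w = 3 (w = 5 - 2 = 3)
Z(b) = 2*b
Q(d, n) = -3 + 6*d*n (Q(d, n) = ((2*3)*d)*n - 3 = (6*d)*n - 3 = 6*d*n - 3 = -3 + 6*d*n)
-1*48 + H(4, -1)*Q(-6, -5) = -1*48 + 13*(-3 + 6*(-6)*(-5)) = -48 + 13*(-3 + 180) = -48 + 13*177 = -48 + 2301 = 2253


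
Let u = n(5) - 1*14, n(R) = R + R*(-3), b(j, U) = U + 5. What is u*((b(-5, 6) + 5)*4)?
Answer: -1536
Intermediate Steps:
b(j, U) = 5 + U
n(R) = -2*R (n(R) = R - 3*R = -2*R)
u = -24 (u = -2*5 - 1*14 = -10 - 14 = -24)
u*((b(-5, 6) + 5)*4) = -24*((5 + 6) + 5)*4 = -24*(11 + 5)*4 = -384*4 = -24*64 = -1536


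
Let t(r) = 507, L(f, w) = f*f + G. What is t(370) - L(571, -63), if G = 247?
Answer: -325781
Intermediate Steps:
L(f, w) = 247 + f² (L(f, w) = f*f + 247 = f² + 247 = 247 + f²)
t(370) - L(571, -63) = 507 - (247 + 571²) = 507 - (247 + 326041) = 507 - 1*326288 = 507 - 326288 = -325781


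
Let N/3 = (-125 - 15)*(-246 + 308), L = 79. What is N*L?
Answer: -2057160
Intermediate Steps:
N = -26040 (N = 3*((-125 - 15)*(-246 + 308)) = 3*(-140*62) = 3*(-8680) = -26040)
N*L = -26040*79 = -2057160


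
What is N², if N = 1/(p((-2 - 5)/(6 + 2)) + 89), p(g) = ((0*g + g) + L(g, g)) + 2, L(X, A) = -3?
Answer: 64/485809 ≈ 0.00013174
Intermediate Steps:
p(g) = -1 + g (p(g) = ((0*g + g) - 3) + 2 = ((0 + g) - 3) + 2 = (g - 3) + 2 = (-3 + g) + 2 = -1 + g)
N = 8/697 (N = 1/((-1 + (-2 - 5)/(6 + 2)) + 89) = 1/((-1 - 7/8) + 89) = 1/(-15/8 + 89) = 1/(697/8) = 8/697 ≈ 0.011478)
N² = (8/697)² = 64/485809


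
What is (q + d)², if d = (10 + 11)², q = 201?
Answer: 412164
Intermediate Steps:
d = 441 (d = 21² = 441)
(q + d)² = (201 + 441)² = 642² = 412164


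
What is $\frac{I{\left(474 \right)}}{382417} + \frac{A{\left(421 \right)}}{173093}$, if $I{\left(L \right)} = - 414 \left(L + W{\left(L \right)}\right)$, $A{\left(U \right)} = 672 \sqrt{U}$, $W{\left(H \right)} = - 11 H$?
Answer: $\frac{1962360}{382417} + \frac{672 \sqrt{421}}{173093} \approx 5.2111$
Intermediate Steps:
$I{\left(L \right)} = 4140 L$ ($I{\left(L \right)} = - 414 \left(L - 11 L\right) = - 414 \left(- 10 L\right) = 4140 L$)
$\frac{I{\left(474 \right)}}{382417} + \frac{A{\left(421 \right)}}{173093} = \frac{4140 \cdot 474}{382417} + \frac{672 \sqrt{421}}{173093} = 1962360 \cdot \frac{1}{382417} + 672 \sqrt{421} \cdot \frac{1}{173093} = \frac{1962360}{382417} + \frac{672 \sqrt{421}}{173093}$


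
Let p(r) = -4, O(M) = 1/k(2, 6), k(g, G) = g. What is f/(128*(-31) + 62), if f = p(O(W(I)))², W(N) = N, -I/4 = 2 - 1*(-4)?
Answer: -8/1953 ≈ -0.0040963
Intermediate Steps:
I = -24 (I = -4*(2 - 1*(-4)) = -4*(2 + 4) = -4*6 = -24)
O(M) = ½ (O(M) = 1/2 = ½)
f = 16 (f = (-4)² = 16)
f/(128*(-31) + 62) = 16/(128*(-31) + 62) = 16/(-3968 + 62) = 16/(-3906) = 16*(-1/3906) = -8/1953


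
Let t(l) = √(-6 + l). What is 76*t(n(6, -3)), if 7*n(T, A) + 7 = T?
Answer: 76*I*√301/7 ≈ 188.36*I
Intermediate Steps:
n(T, A) = -1 + T/7
76*t(n(6, -3)) = 76*√(-6 + (-1 + (⅐)*6)) = 76*√(-6 + (-1 + 6/7)) = 76*√(-6 - ⅐) = 76*√(-43/7) = 76*(I*√301/7) = 76*I*√301/7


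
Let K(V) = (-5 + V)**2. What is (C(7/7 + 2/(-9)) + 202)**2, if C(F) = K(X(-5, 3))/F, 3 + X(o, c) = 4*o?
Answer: 1464100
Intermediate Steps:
X(o, c) = -3 + 4*o
C(F) = 784/F (C(F) = (-5 + (-3 + 4*(-5)))**2/F = (-5 + (-3 - 20))**2/F = (-5 - 23)**2/F = (-28)**2/F = 784/F)
(C(7/7 + 2/(-9)) + 202)**2 = (784/(7/7 + 2/(-9)) + 202)**2 = (784/(7*(1/7) + 2*(-1/9)) + 202)**2 = (784/(1 - 2/9) + 202)**2 = (784/(7/9) + 202)**2 = (784*(9/7) + 202)**2 = (1008 + 202)**2 = 1210**2 = 1464100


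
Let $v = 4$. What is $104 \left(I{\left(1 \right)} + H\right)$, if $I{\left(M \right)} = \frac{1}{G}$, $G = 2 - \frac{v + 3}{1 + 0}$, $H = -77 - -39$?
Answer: $- \frac{19864}{5} \approx -3972.8$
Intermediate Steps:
$H = -38$ ($H = -77 + 39 = -38$)
$G = -5$ ($G = 2 - \frac{4 + 3}{1 + 0} = 2 - \frac{7}{1} = 2 - 7 \cdot 1 = 2 - 7 = -5$)
$I{\left(M \right)} = - \frac{1}{5}$ ($I{\left(M \right)} = \frac{1}{-5} = - \frac{1}{5}$)
$104 \left(I{\left(1 \right)} + H\right) = 104 \left(- \frac{1}{5} - 38\right) = 104 \left(- \frac{191}{5}\right) = - \frac{19864}{5}$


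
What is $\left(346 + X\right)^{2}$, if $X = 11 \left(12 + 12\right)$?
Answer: $372100$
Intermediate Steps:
$X = 264$ ($X = 11 \cdot 24 = 264$)
$\left(346 + X\right)^{2} = \left(346 + 264\right)^{2} = 610^{2} = 372100$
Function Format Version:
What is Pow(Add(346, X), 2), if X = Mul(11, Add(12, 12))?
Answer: 372100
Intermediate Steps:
X = 264 (X = Mul(11, 24) = 264)
Pow(Add(346, X), 2) = Pow(Add(346, 264), 2) = Pow(610, 2) = 372100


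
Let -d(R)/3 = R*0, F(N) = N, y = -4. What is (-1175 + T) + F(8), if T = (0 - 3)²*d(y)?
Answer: -1167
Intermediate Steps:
d(R) = 0 (d(R) = -3*R*0 = -3*0 = 0)
T = 0 (T = (0 - 3)²*0 = (-3)²*0 = 9*0 = 0)
(-1175 + T) + F(8) = (-1175 + 0) + 8 = -1175 + 8 = -1167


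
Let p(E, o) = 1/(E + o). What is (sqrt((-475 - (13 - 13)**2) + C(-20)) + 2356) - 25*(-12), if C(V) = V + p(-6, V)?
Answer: 2656 + I*sqrt(334646)/26 ≈ 2656.0 + 22.249*I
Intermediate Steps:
C(V) = V + 1/(-6 + V)
(sqrt((-475 - (13 - 13)**2) + C(-20)) + 2356) - 25*(-12) = (sqrt((-475 - (13 - 13)**2) + (1 - 20*(-6 - 20))/(-6 - 20)) + 2356) - 25*(-12) = (sqrt((-475 - 1*0**2) + (1 - 20*(-26))/(-26)) + 2356) + 300 = (sqrt((-475 - 1*0) - (1 + 520)/26) + 2356) + 300 = (sqrt((-475 + 0) - 1/26*521) + 2356) + 300 = (sqrt(-475 - 521/26) + 2356) + 300 = (sqrt(-12871/26) + 2356) + 300 = (I*sqrt(334646)/26 + 2356) + 300 = (2356 + I*sqrt(334646)/26) + 300 = 2656 + I*sqrt(334646)/26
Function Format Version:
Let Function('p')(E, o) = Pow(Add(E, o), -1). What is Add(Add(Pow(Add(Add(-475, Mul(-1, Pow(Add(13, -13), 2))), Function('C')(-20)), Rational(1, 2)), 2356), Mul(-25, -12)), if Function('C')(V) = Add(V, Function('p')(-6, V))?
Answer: Add(2656, Mul(Rational(1, 26), I, Pow(334646, Rational(1, 2)))) ≈ Add(2656.0, Mul(22.249, I))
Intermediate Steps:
Function('C')(V) = Add(V, Pow(Add(-6, V), -1))
Add(Add(Pow(Add(Add(-475, Mul(-1, Pow(Add(13, -13), 2))), Function('C')(-20)), Rational(1, 2)), 2356), Mul(-25, -12)) = Add(Add(Pow(Add(Add(-475, Mul(-1, Pow(Add(13, -13), 2))), Mul(Pow(Add(-6, -20), -1), Add(1, Mul(-20, Add(-6, -20))))), Rational(1, 2)), 2356), Mul(-25, -12)) = Add(Add(Pow(Add(Add(-475, Mul(-1, Pow(0, 2))), Mul(Pow(-26, -1), Add(1, Mul(-20, -26)))), Rational(1, 2)), 2356), 300) = Add(Add(Pow(Add(Add(-475, Mul(-1, 0)), Mul(Rational(-1, 26), Add(1, 520))), Rational(1, 2)), 2356), 300) = Add(Add(Pow(Add(Add(-475, 0), Mul(Rational(-1, 26), 521)), Rational(1, 2)), 2356), 300) = Add(Add(Pow(Add(-475, Rational(-521, 26)), Rational(1, 2)), 2356), 300) = Add(Add(Pow(Rational(-12871, 26), Rational(1, 2)), 2356), 300) = Add(Add(Mul(Rational(1, 26), I, Pow(334646, Rational(1, 2))), 2356), 300) = Add(Add(2356, Mul(Rational(1, 26), I, Pow(334646, Rational(1, 2)))), 300) = Add(2656, Mul(Rational(1, 26), I, Pow(334646, Rational(1, 2))))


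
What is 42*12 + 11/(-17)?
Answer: 8557/17 ≈ 503.35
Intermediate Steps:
42*12 + 11/(-17) = 504 + 11*(-1/17) = 504 - 11/17 = 8557/17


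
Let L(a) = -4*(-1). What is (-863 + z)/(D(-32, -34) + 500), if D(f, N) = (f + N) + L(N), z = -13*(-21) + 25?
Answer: -565/438 ≈ -1.2900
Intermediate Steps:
L(a) = 4
z = 298 (z = 273 + 25 = 298)
D(f, N) = 4 + N + f (D(f, N) = (f + N) + 4 = (N + f) + 4 = 4 + N + f)
(-863 + z)/(D(-32, -34) + 500) = (-863 + 298)/((4 - 34 - 32) + 500) = -565/(-62 + 500) = -565/438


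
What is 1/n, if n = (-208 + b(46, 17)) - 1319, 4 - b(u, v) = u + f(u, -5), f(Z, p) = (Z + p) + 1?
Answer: -1/1611 ≈ -0.00062073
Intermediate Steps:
f(Z, p) = 1 + Z + p
b(u, v) = 8 - 2*u (b(u, v) = 4 - (u + (1 + u - 5)) = 4 - (u + (-4 + u)) = 4 - (-4 + 2*u) = 4 + (4 - 2*u) = 8 - 2*u)
n = -1611 (n = (-208 + (8 - 2*46)) - 1319 = (-208 + (8 - 92)) - 1319 = (-208 - 84) - 1319 = -292 - 1319 = -1611)
1/n = 1/(-1611) = -1/1611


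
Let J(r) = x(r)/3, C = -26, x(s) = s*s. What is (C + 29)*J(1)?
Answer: 1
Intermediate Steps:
x(s) = s²
J(r) = r²/3
(C + 29)*J(1) = (-26 + 29)*((⅓)*1²) = 3*((⅓)*1) = 3*(⅓) = 1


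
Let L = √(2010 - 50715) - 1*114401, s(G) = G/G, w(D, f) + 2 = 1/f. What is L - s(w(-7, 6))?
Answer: -114402 + I*√48705 ≈ -1.144e+5 + 220.69*I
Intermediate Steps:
w(D, f) = -2 + 1/f
s(G) = 1
L = -114401 + I*√48705 (L = √(-48705) - 114401 = I*√48705 - 114401 = -114401 + I*√48705 ≈ -1.144e+5 + 220.69*I)
L - s(w(-7, 6)) = (-114401 + I*√48705) - 1*1 = (-114401 + I*√48705) - 1 = -114402 + I*√48705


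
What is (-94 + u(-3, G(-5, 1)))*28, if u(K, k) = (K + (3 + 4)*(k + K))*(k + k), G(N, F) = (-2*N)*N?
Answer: 1044568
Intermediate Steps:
G(N, F) = -2*N²
u(K, k) = 2*k*(7*k + 8*K) (u(K, k) = (K + 7*(K + k))*(2*k) = (K + (7*K + 7*k))*(2*k) = (7*k + 8*K)*(2*k) = 2*k*(7*k + 8*K))
(-94 + u(-3, G(-5, 1)))*28 = (-94 + 2*(-2*(-5)²)*(7*(-2*(-5)²) + 8*(-3)))*28 = (-94 + 2*(-2*25)*(7*(-2*25) - 24))*28 = (-94 + 2*(-50)*(7*(-50) - 24))*28 = (-94 + 2*(-50)*(-350 - 24))*28 = (-94 + 2*(-50)*(-374))*28 = (-94 + 37400)*28 = 37306*28 = 1044568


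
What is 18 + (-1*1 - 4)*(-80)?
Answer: 418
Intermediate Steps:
18 + (-1*1 - 4)*(-80) = 18 + (-1 - 4)*(-80) = 18 - 5*(-80) = 18 + 400 = 418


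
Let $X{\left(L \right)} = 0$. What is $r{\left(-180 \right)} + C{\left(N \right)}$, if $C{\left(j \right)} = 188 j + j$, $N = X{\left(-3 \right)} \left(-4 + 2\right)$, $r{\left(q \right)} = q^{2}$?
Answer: $32400$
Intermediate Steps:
$N = 0$ ($N = 0 \left(-4 + 2\right) = 0 \left(-2\right) = 0$)
$C{\left(j \right)} = 189 j$
$r{\left(-180 \right)} + C{\left(N \right)} = \left(-180\right)^{2} + 189 \cdot 0 = 32400 + 0 = 32400$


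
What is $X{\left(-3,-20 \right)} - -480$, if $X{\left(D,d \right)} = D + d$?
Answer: $457$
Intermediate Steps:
$X{\left(-3,-20 \right)} - -480 = \left(-3 - 20\right) - -480 = -23 + 480 = 457$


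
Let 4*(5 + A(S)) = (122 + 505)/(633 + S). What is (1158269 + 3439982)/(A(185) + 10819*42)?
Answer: 15045477272/1486774523 ≈ 10.120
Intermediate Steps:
A(S) = -5 + 627/(4*(633 + S)) (A(S) = -5 + ((122 + 505)/(633 + S))/4 = -5 + (627/(633 + S))/4 = -5 + 627/(4*(633 + S)))
(1158269 + 3439982)/(A(185) + 10819*42) = (1158269 + 3439982)/((-12033 - 20*185)/(4*(633 + 185)) + 10819*42) = 4598251/((1/4)*(-12033 - 3700)/818 + 454398) = 4598251/((1/4)*(1/818)*(-15733) + 454398) = 4598251/(-15733/3272 + 454398) = 4598251/(1486774523/3272) = 4598251*(3272/1486774523) = 15045477272/1486774523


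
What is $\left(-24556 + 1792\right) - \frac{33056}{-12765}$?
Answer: $- \frac{290549404}{12765} \approx -22761.0$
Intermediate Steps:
$\left(-24556 + 1792\right) - \frac{33056}{-12765} = -22764 - - \frac{33056}{12765} = -22764 + \frac{33056}{12765} = - \frac{290549404}{12765}$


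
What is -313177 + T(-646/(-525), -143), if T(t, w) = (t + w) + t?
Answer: -164491708/525 ≈ -3.1332e+5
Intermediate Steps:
T(t, w) = w + 2*t
-313177 + T(-646/(-525), -143) = -313177 + (-143 + 2*(-646/(-525))) = -313177 + (-143 + 2*(-646*(-1/525))) = -313177 + (-143 + 2*(646/525)) = -313177 + (-143 + 1292/525) = -313177 - 73783/525 = -164491708/525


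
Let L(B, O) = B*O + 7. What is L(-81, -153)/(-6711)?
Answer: -12400/6711 ≈ -1.8477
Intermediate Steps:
L(B, O) = 7 + B*O
L(-81, -153)/(-6711) = (7 - 81*(-153))/(-6711) = (7 + 12393)*(-1/6711) = 12400*(-1/6711) = -12400/6711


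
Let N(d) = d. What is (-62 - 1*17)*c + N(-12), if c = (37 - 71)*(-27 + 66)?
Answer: 104742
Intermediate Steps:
c = -1326 (c = -34*39 = -1326)
(-62 - 1*17)*c + N(-12) = (-62 - 1*17)*(-1326) - 12 = (-62 - 17)*(-1326) - 12 = -79*(-1326) - 12 = 104754 - 12 = 104742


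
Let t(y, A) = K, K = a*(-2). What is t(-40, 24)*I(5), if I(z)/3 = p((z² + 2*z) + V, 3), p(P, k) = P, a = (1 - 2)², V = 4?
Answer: -234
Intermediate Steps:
a = 1 (a = (-1)² = 1)
I(z) = 12 + 3*z² + 6*z (I(z) = 3*((z² + 2*z) + 4) = 3*(4 + z² + 2*z) = 12 + 3*z² + 6*z)
K = -2 (K = 1*(-2) = -2)
t(y, A) = -2
t(-40, 24)*I(5) = -2*(12 + 3*5² + 6*5) = -2*(12 + 3*25 + 30) = -2*(12 + 75 + 30) = -2*117 = -234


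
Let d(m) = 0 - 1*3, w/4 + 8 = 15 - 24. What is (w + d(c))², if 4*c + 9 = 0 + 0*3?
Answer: 5041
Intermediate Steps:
w = -68 (w = -32 + 4*(15 - 24) = -32 + 4*(-9) = -32 - 36 = -68)
c = -9/4 (c = -9/4 + (0 + 0*3)/4 = -9/4 + (0 + 0)/4 = -9/4 + (¼)*0 = -9/4 + 0 = -9/4 ≈ -2.2500)
d(m) = -3 (d(m) = 0 - 3 = -3)
(w + d(c))² = (-68 - 3)² = (-71)² = 5041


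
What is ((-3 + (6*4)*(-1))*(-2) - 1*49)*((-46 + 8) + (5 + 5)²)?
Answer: 310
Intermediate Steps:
((-3 + (6*4)*(-1))*(-2) - 1*49)*((-46 + 8) + (5 + 5)²) = ((-3 + 24*(-1))*(-2) - 49)*(-38 + 10²) = ((-3 - 24)*(-2) - 49)*(-38 + 100) = (-27*(-2) - 49)*62 = (54 - 49)*62 = 5*62 = 310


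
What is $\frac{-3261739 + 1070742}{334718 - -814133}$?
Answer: $- \frac{2190997}{1148851} \approx -1.9071$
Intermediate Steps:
$\frac{-3261739 + 1070742}{334718 - -814133} = - \frac{2190997}{334718 + \left(814980 - 847\right)} = - \frac{2190997}{334718 + 814133} = - \frac{2190997}{1148851}$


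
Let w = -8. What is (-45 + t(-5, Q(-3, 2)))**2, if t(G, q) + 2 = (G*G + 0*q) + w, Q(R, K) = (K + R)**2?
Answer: 900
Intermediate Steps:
t(G, q) = -10 + G**2 (t(G, q) = -2 + ((G*G + 0*q) - 8) = -2 + ((G**2 + 0) - 8) = -2 + (G**2 - 8) = -2 + (-8 + G**2) = -10 + G**2)
(-45 + t(-5, Q(-3, 2)))**2 = (-45 + (-10 + (-5)**2))**2 = (-45 + (-10 + 25))**2 = (-45 + 15)**2 = (-30)**2 = 900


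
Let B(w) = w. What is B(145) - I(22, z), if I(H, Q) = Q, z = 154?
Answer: -9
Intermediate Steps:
B(145) - I(22, z) = 145 - 1*154 = 145 - 154 = -9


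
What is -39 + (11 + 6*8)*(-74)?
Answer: -4405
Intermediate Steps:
-39 + (11 + 6*8)*(-74) = -39 + (11 + 48)*(-74) = -39 + 59*(-74) = -39 - 4366 = -4405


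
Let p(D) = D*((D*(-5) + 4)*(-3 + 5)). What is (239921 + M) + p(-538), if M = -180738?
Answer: -2839561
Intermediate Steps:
p(D) = D*(8 - 10*D) (p(D) = D*((-5*D + 4)*2) = D*((4 - 5*D)*2) = D*(8 - 10*D))
(239921 + M) + p(-538) = (239921 - 180738) + 2*(-538)*(4 - 5*(-538)) = 59183 + 2*(-538)*(4 + 2690) = 59183 + 2*(-538)*2694 = 59183 - 2898744 = -2839561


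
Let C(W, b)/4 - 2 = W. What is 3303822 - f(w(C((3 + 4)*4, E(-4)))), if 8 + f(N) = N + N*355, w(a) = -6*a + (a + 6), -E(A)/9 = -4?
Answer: 3515294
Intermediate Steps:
E(A) = 36 (E(A) = -9*(-4) = 36)
C(W, b) = 8 + 4*W
w(a) = 6 - 5*a (w(a) = -6*a + (6 + a) = 6 - 5*a)
f(N) = -8 + 356*N (f(N) = -8 + (N + N*355) = -8 + (N + 355*N) = -8 + 356*N)
3303822 - f(w(C((3 + 4)*4, E(-4)))) = 3303822 - (-8 + 356*(6 - 5*(8 + 4*((3 + 4)*4)))) = 3303822 - (-8 + 356*(6 - 5*(8 + 4*(7*4)))) = 3303822 - (-8 + 356*(6 - 5*(8 + 4*28))) = 3303822 - (-8 + 356*(6 - 5*(8 + 112))) = 3303822 - (-8 + 356*(6 - 5*120)) = 3303822 - (-8 + 356*(6 - 600)) = 3303822 - (-8 + 356*(-594)) = 3303822 - (-8 - 211464) = 3303822 - 1*(-211472) = 3303822 + 211472 = 3515294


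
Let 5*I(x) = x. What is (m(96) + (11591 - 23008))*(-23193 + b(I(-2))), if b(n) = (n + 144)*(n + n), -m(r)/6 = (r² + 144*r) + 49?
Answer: 87375997847/25 ≈ 3.4950e+9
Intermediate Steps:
m(r) = -294 - 864*r - 6*r² (m(r) = -6*((r² + 144*r) + 49) = -6*(49 + r² + 144*r) = -294 - 864*r - 6*r²)
I(x) = x/5
b(n) = 2*n*(144 + n) (b(n) = (144 + n)*(2*n) = 2*n*(144 + n))
(m(96) + (11591 - 23008))*(-23193 + b(I(-2))) = ((-294 - 864*96 - 6*96²) + (11591 - 23008))*(-23193 + 2*((⅕)*(-2))*(144 + (⅕)*(-2))) = ((-294 - 82944 - 6*9216) - 11417)*(-23193 + 2*(-⅖)*(144 - ⅖)) = ((-294 - 82944 - 55296) - 11417)*(-23193 + 2*(-⅖)*(718/5)) = (-138534 - 11417)*(-23193 - 2872/25) = -149951*(-582697/25) = 87375997847/25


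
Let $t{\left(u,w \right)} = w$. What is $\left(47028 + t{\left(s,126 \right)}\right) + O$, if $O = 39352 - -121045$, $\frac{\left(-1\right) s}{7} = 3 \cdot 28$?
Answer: $207551$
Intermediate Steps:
$s = -588$ ($s = - 7 \cdot 3 \cdot 28 = \left(-7\right) 84 = -588$)
$O = 160397$ ($O = 39352 + 121045 = 160397$)
$\left(47028 + t{\left(s,126 \right)}\right) + O = \left(47028 + 126\right) + 160397 = 47154 + 160397 = 207551$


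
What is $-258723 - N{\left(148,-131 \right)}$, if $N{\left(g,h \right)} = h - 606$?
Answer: $-257986$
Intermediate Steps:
$N{\left(g,h \right)} = -606 + h$
$-258723 - N{\left(148,-131 \right)} = -258723 - \left(-606 - 131\right) = -258723 - -737 = -258723 + 737 = -257986$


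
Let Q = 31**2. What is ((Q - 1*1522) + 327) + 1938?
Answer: 1704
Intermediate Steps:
Q = 961
((Q - 1*1522) + 327) + 1938 = ((961 - 1*1522) + 327) + 1938 = ((961 - 1522) + 327) + 1938 = (-561 + 327) + 1938 = -234 + 1938 = 1704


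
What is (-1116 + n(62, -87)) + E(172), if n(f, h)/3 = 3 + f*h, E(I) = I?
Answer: -17117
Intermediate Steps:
n(f, h) = 9 + 3*f*h (n(f, h) = 3*(3 + f*h) = 9 + 3*f*h)
(-1116 + n(62, -87)) + E(172) = (-1116 + (9 + 3*62*(-87))) + 172 = (-1116 + (9 - 16182)) + 172 = (-1116 - 16173) + 172 = -17289 + 172 = -17117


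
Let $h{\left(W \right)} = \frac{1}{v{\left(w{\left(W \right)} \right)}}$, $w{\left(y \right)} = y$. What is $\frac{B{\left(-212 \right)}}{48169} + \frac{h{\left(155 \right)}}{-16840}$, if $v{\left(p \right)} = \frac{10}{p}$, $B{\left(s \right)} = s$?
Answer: $- \frac{8633399}{1622331920} \approx -0.0053216$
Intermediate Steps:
$h{\left(W \right)} = \frac{W}{10}$ ($h{\left(W \right)} = \frac{1}{10 \frac{1}{W}} = \frac{W}{10}$)
$\frac{B{\left(-212 \right)}}{48169} + \frac{h{\left(155 \right)}}{-16840} = - \frac{212}{48169} + \frac{\frac{1}{10} \cdot 155}{-16840} = \left(-212\right) \frac{1}{48169} + \frac{31}{2} \left(- \frac{1}{16840}\right) = - \frac{212}{48169} - \frac{31}{33680} = - \frac{8633399}{1622331920}$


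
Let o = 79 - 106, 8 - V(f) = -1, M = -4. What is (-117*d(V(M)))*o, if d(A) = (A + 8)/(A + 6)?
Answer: 17901/5 ≈ 3580.2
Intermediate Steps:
V(f) = 9 (V(f) = 8 - 1*(-1) = 8 + 1 = 9)
o = -27
d(A) = (8 + A)/(6 + A)
(-117*d(V(M)))*o = -117*(8 + 9)/(6 + 9)*(-27) = -117*17/15*(-27) = -663/5*(-27) = 17901/5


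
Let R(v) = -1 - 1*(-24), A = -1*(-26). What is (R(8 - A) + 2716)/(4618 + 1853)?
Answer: 913/2157 ≈ 0.42327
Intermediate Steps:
A = 26
R(v) = 23 (R(v) = -1 + 24 = 23)
(R(8 - A) + 2716)/(4618 + 1853) = (23 + 2716)/(4618 + 1853) = 2739/6471 = 2739*(1/6471) = 913/2157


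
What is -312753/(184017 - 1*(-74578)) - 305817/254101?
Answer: -158553597168/65709248095 ≈ -2.4130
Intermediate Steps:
-312753/(184017 - 1*(-74578)) - 305817/254101 = -312753/(184017 + 74578) - 305817*1/254101 = -312753/258595 - 305817/254101 = -158553597168/65709248095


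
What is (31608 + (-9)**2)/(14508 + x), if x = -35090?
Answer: -31689/20582 ≈ -1.5396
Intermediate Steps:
(31608 + (-9)**2)/(14508 + x) = (31608 + (-9)**2)/(14508 - 35090) = (31608 + 81)/(-20582) = 31689*(-1/20582) = -31689/20582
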